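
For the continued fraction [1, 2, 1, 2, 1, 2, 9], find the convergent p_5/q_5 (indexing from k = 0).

41/30

Using pₖ = aₖpₖ₋₁ + pₖ₋₂, qₖ = aₖqₖ₋₁ + qₖ₋₂ (with p₋₁=1, p₋₂=0, q₋₁=0, q₋₂=1):
  k=0: a=1, p=1, q=1
  k=1: a=2, p=3, q=2
  k=2: a=1, p=4, q=3
  k=3: a=2, p=11, q=8
  k=4: a=1, p=15, q=11
  k=5: a=2, p=41, q=30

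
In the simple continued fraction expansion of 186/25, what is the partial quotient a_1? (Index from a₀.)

2

186 = 7·25 + 11   →  a_0 = 7
25 = 2·11 + 3   →  a_1 = 2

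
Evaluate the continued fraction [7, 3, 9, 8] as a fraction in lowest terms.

1662/227

Fold from the inside: start with 8/1.
  9 + 1/8 = 73/8
  3 + 8/73 = 227/73
  7 + 73/227 = 1662/227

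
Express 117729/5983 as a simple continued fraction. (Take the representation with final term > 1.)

117729 = 19×5983 + 4052
5983 = 1×4052 + 1931
4052 = 2×1931 + 190
1931 = 10×190 + 31
190 = 6×31 + 4
31 = 7×4 + 3
4 = 1×3 + 1
3 = 3×1 + 0  (stop)
So 117729/5983 = [19; 1, 2, 10, 6, 7, 1, 3].

[19; 1, 2, 10, 6, 7, 1, 3]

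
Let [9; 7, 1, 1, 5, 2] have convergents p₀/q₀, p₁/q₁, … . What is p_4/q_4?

Using pₖ = aₖpₖ₋₁ + pₖ₋₂, qₖ = aₖqₖ₋₁ + qₖ₋₂ (with p₋₁=1, p₋₂=0, q₋₁=0, q₋₂=1):
  k=0: a=9, p=9, q=1
  k=1: a=7, p=64, q=7
  k=2: a=1, p=73, q=8
  k=3: a=1, p=137, q=15
  k=4: a=5, p=758, q=83

758/83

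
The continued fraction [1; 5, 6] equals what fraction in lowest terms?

Fold from the inside: start with 6/1.
  5 + 1/6 = 31/6
  1 + 6/31 = 37/31

37/31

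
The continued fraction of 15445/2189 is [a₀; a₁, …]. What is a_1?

15445 = 7·2189 + 122   →  a_0 = 7
2189 = 17·122 + 115   →  a_1 = 17

17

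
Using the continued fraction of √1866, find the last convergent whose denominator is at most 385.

√1866 = [43; 5, 14, 5, 86, …] (period length 4).
Convergents:
  p_0/q_0 = 43/1
  p_1/q_1 = 216/5
  p_2/q_2 = 3067/71
  p_3/q_3 = 15551/360
  p_4/q_4 = 1340453/31031
q_3 = 360 ≤ 385 < 31031 = q_4, so the answer is 15551/360.

15551/360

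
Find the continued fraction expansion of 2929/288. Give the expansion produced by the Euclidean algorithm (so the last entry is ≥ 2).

2929 = 10×288 + 49
288 = 5×49 + 43
49 = 1×43 + 6
43 = 7×6 + 1
6 = 6×1 + 0  (stop)
So 2929/288 = [10; 5, 1, 7, 6].

[10; 5, 1, 7, 6]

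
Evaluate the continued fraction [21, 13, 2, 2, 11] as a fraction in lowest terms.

16101/764

Using pₖ = aₖpₖ₋₁ + pₖ₋₂ and qₖ = aₖqₖ₋₁ + qₖ₋₂:
  k=0: a=21, p=21, q=1
  k=1: a=13, p=274, q=13
  k=2: a=2, p=569, q=27
  k=3: a=2, p=1412, q=67
  k=4: a=11, p=16101, q=764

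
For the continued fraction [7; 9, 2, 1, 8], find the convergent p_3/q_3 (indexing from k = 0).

199/28

Using pₖ = aₖpₖ₋₁ + pₖ₋₂, qₖ = aₖqₖ₋₁ + qₖ₋₂ (with p₋₁=1, p₋₂=0, q₋₁=0, q₋₂=1):
  k=0: a=7, p=7, q=1
  k=1: a=9, p=64, q=9
  k=2: a=2, p=135, q=19
  k=3: a=1, p=199, q=28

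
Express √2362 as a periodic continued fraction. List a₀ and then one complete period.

a₀ = ⌊√2362⌋ = 48.
With m₀=0, d₀=1 and mₖ₊₁ = dₖaₖ − mₖ, dₖ₊₁ = (n − mₖ₊₁²)/dₖ, aₖ₊₁ = ⌊(a₀+mₖ₊₁)/dₖ₊₁⌋:
  k=1: m=48, d=58, a=1
  k=2: m=10, d=39, a=1
  k=3: m=29, d=39, a=1
  k=4: m=10, d=58, a=1
  k=5: m=48, d=1, a=96
d=1 and a=2a₀=96 at k=5, so the next step gives (m, d) = (48, 58) again — its k=1 value — and the period has length 5.

[48; 1, 1, 1, 1, 96]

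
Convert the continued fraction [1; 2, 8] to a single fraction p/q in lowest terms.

25/17

Using pₖ = aₖpₖ₋₁ + pₖ₋₂ and qₖ = aₖqₖ₋₁ + qₖ₋₂:
  k=0: a=1, p=1, q=1
  k=1: a=2, p=3, q=2
  k=2: a=8, p=25, q=17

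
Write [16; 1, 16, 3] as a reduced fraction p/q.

881/52

Using pₖ = aₖpₖ₋₁ + pₖ₋₂ and qₖ = aₖqₖ₋₁ + qₖ₋₂:
  k=0: a=16, p=16, q=1
  k=1: a=1, p=17, q=1
  k=2: a=16, p=288, q=17
  k=3: a=3, p=881, q=52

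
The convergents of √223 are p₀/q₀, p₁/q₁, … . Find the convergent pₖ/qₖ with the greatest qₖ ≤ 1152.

√223 = [14; 1, 13, 1, 28, …] (period length 4).
Convergents:
  p_0/q_0 = 14/1
  p_1/q_1 = 15/1
  p_2/q_2 = 209/14
  p_3/q_3 = 224/15
  p_4/q_4 = 6481/434
  p_5/q_5 = 6705/449
  p_6/q_6 = 93646/6271
q_5 = 449 ≤ 1152 < 6271 = q_6, so the answer is 6705/449.

6705/449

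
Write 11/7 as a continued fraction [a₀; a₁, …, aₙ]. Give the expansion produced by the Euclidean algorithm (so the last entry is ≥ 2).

11 = 1·7 + 4
7 = 1·4 + 3
4 = 1·3 + 1
3 = 3·1 + 0  (stop)
So 11/7 = [1; 1, 1, 3].

[1; 1, 1, 3]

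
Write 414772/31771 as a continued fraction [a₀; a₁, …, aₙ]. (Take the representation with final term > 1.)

414772 = 13·31771 + 1749
31771 = 18·1749 + 289
1749 = 6·289 + 15
289 = 19·15 + 4
15 = 3·4 + 3
4 = 1·3 + 1
3 = 3·1 + 0  (stop)
So 414772/31771 = [13; 18, 6, 19, 3, 1, 3].

[13; 18, 6, 19, 3, 1, 3]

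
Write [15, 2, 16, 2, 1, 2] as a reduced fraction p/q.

4181/270

Using pₖ = aₖpₖ₋₁ + pₖ₋₂ and qₖ = aₖqₖ₋₁ + qₖ₋₂:
  k=0: a=15, p=15, q=1
  k=1: a=2, p=31, q=2
  k=2: a=16, p=511, q=33
  k=3: a=2, p=1053, q=68
  k=4: a=1, p=1564, q=101
  k=5: a=2, p=4181, q=270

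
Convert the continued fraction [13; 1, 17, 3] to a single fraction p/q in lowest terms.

767/55

Using pₖ = aₖpₖ₋₁ + pₖ₋₂ and qₖ = aₖqₖ₋₁ + qₖ₋₂:
  k=0: a=13, p=13, q=1
  k=1: a=1, p=14, q=1
  k=2: a=17, p=251, q=18
  k=3: a=3, p=767, q=55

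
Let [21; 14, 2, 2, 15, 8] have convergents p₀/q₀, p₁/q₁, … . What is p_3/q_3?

1517/72

Using pₖ = aₖpₖ₋₁ + pₖ₋₂, qₖ = aₖqₖ₋₁ + qₖ₋₂ (with p₋₁=1, p₋₂=0, q₋₁=0, q₋₂=1):
  k=0: a=21, p=21, q=1
  k=1: a=14, p=295, q=14
  k=2: a=2, p=611, q=29
  k=3: a=2, p=1517, q=72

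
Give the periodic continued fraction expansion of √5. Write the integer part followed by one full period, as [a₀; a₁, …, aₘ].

a₀ = ⌊√5⌋ = 2.
With m₀=0, d₀=1 and mₖ₊₁ = dₖaₖ − mₖ, dₖ₊₁ = (n − mₖ₊₁²)/dₖ, aₖ₊₁ = ⌊(a₀+mₖ₊₁)/dₖ₊₁⌋:
  k=1: m=2, d=1, a=4
d=1 and a=2a₀=4 at k=1, so the next step gives (m, d) = (2, 1) again — its k=1 value — and the period has length 1.

[2; 4]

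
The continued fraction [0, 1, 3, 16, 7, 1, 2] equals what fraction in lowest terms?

Fold from the inside: start with 2/1.
  1 + 1/2 = 3/2
  7 + 2/3 = 23/3
  16 + 3/23 = 371/23
  3 + 23/371 = 1136/371
  1 + 371/1136 = 1507/1136
  0 + 1136/1507 = 1136/1507

1136/1507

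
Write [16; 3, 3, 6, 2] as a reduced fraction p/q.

2217/136

Using pₖ = aₖpₖ₋₁ + pₖ₋₂ and qₖ = aₖqₖ₋₁ + qₖ₋₂:
  k=0: a=16, p=16, q=1
  k=1: a=3, p=49, q=3
  k=2: a=3, p=163, q=10
  k=3: a=6, p=1027, q=63
  k=4: a=2, p=2217, q=136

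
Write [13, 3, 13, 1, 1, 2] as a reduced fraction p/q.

Fold from the inside: start with 2/1.
  1 + 1/2 = 3/2
  1 + 2/3 = 5/3
  13 + 3/5 = 68/5
  3 + 5/68 = 209/68
  13 + 68/209 = 2785/209

2785/209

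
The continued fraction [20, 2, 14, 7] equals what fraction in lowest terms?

4199/205

Fold from the inside: start with 7/1.
  14 + 1/7 = 99/7
  2 + 7/99 = 205/99
  20 + 99/205 = 4199/205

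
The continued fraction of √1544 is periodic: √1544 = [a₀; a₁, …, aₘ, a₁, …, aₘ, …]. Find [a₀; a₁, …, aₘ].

[39; 3, 2, 2, 9, 2, 2, 3, 78]

a₀ = ⌊√1544⌋ = 39.
With m₀=0, d₀=1 and mₖ₊₁ = dₖaₖ − mₖ, dₖ₊₁ = (n − mₖ₊₁²)/dₖ, aₖ₊₁ = ⌊(a₀+mₖ₊₁)/dₖ₊₁⌋:
  k=1: m=39, d=23, a=3
  k=2: m=30, d=28, a=2
  k=3: m=26, d=31, a=2
  k=4: m=36, d=8, a=9
  k=5: m=36, d=31, a=2
  k=6: m=26, d=28, a=2
  k=7: m=30, d=23, a=3
  k=8: m=39, d=1, a=78
d=1 and a=2a₀=78 at k=8, so the next step gives (m, d) = (39, 23) again — its k=1 value — and the period has length 8.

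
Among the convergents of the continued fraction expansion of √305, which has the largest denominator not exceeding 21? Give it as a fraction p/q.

227/13

√305 = [17; 2, 6, 2, 34, …] (period length 4).
Convergents:
  p_0/q_0 = 17/1
  p_1/q_1 = 35/2
  p_2/q_2 = 227/13
  p_3/q_3 = 489/28
q_2 = 13 ≤ 21 < 28 = q_3, so the answer is 227/13.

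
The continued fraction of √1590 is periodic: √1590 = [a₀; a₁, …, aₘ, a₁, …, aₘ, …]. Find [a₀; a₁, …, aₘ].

[39; 1, 6, 1, 78]

a₀ = ⌊√1590⌋ = 39.
With m₀=0, d₀=1 and mₖ₊₁ = dₖaₖ − mₖ, dₖ₊₁ = (n − mₖ₊₁²)/dₖ, aₖ₊₁ = ⌊(a₀+mₖ₊₁)/dₖ₊₁⌋:
  k=1: m=39, d=69, a=1
  k=2: m=30, d=10, a=6
  k=3: m=30, d=69, a=1
  k=4: m=39, d=1, a=78
d=1 and a=2a₀=78 at k=4, so the next step gives (m, d) = (39, 69) again — its k=1 value — and the period has length 4.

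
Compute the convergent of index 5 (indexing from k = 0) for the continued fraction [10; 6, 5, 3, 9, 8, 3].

Using pₖ = aₖpₖ₋₁ + pₖ₋₂, qₖ = aₖqₖ₋₁ + qₖ₋₂ (with p₋₁=1, p₋₂=0, q₋₁=0, q₋₂=1):
  k=0: a=10, p=10, q=1
  k=1: a=6, p=61, q=6
  k=2: a=5, p=315, q=31
  k=3: a=3, p=1006, q=99
  k=4: a=9, p=9369, q=922
  k=5: a=8, p=75958, q=7475

75958/7475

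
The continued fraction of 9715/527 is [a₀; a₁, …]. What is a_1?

2

9715 = 18·527 + 229   →  a_0 = 18
527 = 2·229 + 69   →  a_1 = 2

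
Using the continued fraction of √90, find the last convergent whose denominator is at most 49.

√90 = [9; 2, 18, …] (period length 2).
Convergents:
  p_0/q_0 = 9/1
  p_1/q_1 = 19/2
  p_2/q_2 = 351/37
  p_3/q_3 = 721/76
q_2 = 37 ≤ 49 < 76 = q_3, so the answer is 351/37.

351/37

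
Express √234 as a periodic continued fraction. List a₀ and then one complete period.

a₀ = ⌊√234⌋ = 15.

[15; 3, 2, 1, 2, 1, 2, 3, 30]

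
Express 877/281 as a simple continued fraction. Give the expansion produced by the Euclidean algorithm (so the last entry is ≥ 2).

877 = 3·281 + 34
281 = 8·34 + 9
34 = 3·9 + 7
9 = 1·7 + 2
7 = 3·2 + 1
2 = 2·1 + 0  (stop)
So 877/281 = [3; 8, 3, 1, 3, 2].

[3; 8, 3, 1, 3, 2]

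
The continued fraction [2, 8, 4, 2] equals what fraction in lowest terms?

157/74

Fold from the inside: start with 2/1.
  4 + 1/2 = 9/2
  8 + 2/9 = 74/9
  2 + 9/74 = 157/74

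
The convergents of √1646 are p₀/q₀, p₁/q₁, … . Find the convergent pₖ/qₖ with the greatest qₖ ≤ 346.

11441/282

√1646 = [40; 1, 1, 3, 40, 3, 1, 1, 80, …] (period length 8).
Convergents:
  p_0/q_0 = 40/1
  p_1/q_1 = 41/1
  p_2/q_2 = 81/2
  p_3/q_3 = 284/7
  p_4/q_4 = 11441/282
  p_5/q_5 = 34607/853
q_4 = 282 ≤ 346 < 853 = q_5, so the answer is 11441/282.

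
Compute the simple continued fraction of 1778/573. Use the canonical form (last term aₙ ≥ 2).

1778 = 3*573 + 59
573 = 9*59 + 42
59 = 1*42 + 17
42 = 2*17 + 8
17 = 2*8 + 1
8 = 8*1 + 0  (stop)
So 1778/573 = [3; 9, 1, 2, 2, 8].

[3; 9, 1, 2, 2, 8]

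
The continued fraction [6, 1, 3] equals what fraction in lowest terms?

Using pₖ = aₖpₖ₋₁ + pₖ₋₂ and qₖ = aₖqₖ₋₁ + qₖ₋₂:
  k=0: a=6, p=6, q=1
  k=1: a=1, p=7, q=1
  k=2: a=3, p=27, q=4

27/4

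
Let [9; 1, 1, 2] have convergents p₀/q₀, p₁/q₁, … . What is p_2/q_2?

19/2

Using pₖ = aₖpₖ₋₁ + pₖ₋₂, qₖ = aₖqₖ₋₁ + qₖ₋₂ (with p₋₁=1, p₋₂=0, q₋₁=0, q₋₂=1):
  k=0: a=9, p=9, q=1
  k=1: a=1, p=10, q=1
  k=2: a=1, p=19, q=2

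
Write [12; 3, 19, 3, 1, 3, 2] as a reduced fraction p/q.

24643/1999

Fold from the inside: start with 2/1.
  3 + 1/2 = 7/2
  1 + 2/7 = 9/7
  3 + 7/9 = 34/9
  19 + 9/34 = 655/34
  3 + 34/655 = 1999/655
  12 + 655/1999 = 24643/1999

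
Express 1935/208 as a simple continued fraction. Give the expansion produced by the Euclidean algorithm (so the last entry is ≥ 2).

1935 = 9*208 + 63
208 = 3*63 + 19
63 = 3*19 + 6
19 = 3*6 + 1
6 = 6*1 + 0  (stop)
So 1935/208 = [9; 3, 3, 3, 6].

[9; 3, 3, 3, 6]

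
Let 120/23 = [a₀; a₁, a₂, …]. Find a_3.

1

120 = 5·23 + 5   →  a_0 = 5
23 = 4·5 + 3   →  a_1 = 4
5 = 1·3 + 2   →  a_2 = 1
3 = 1·2 + 1   →  a_3 = 1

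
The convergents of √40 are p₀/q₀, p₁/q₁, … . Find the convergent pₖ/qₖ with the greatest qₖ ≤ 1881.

8886/1405

√40 = [6; 3, 12, …] (period length 2).
Convergents:
  p_0/q_0 = 6/1
  p_1/q_1 = 19/3
  p_2/q_2 = 234/37
  p_3/q_3 = 721/114
  p_4/q_4 = 8886/1405
  p_5/q_5 = 27379/4329
q_4 = 1405 ≤ 1881 < 4329 = q_5, so the answer is 8886/1405.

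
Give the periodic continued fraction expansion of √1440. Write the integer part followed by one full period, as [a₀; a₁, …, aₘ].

[37; 1, 17, 1, 74]

a₀ = ⌊√1440⌋ = 37.
With m₀=0, d₀=1 and mₖ₊₁ = dₖaₖ − mₖ, dₖ₊₁ = (n − mₖ₊₁²)/dₖ, aₖ₊₁ = ⌊(a₀+mₖ₊₁)/dₖ₊₁⌋:
  k=1: m=37, d=71, a=1
  k=2: m=34, d=4, a=17
  k=3: m=34, d=71, a=1
  k=4: m=37, d=1, a=74
d=1 and a=2a₀=74 at k=4, so the next step gives (m, d) = (37, 71) again — its k=1 value — and the period has length 4.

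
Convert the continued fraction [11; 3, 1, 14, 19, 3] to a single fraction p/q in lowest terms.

Using pₖ = aₖpₖ₋₁ + pₖ₋₂ and qₖ = aₖqₖ₋₁ + qₖ₋₂:
  k=0: a=11, p=11, q=1
  k=1: a=3, p=34, q=3
  k=2: a=1, p=45, q=4
  k=3: a=14, p=664, q=59
  k=4: a=19, p=12661, q=1125
  k=5: a=3, p=38647, q=3434

38647/3434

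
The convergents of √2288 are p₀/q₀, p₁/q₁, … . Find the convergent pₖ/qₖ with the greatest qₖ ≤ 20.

√2288 = [47; 1, 4, 1, 94, …] (period length 4).
Convergents:
  p_0/q_0 = 47/1
  p_1/q_1 = 48/1
  p_2/q_2 = 239/5
  p_3/q_3 = 287/6
  p_4/q_4 = 27217/569
q_3 = 6 ≤ 20 < 569 = q_4, so the answer is 287/6.

287/6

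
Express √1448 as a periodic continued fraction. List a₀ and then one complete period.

[38; 19, 76]

a₀ = ⌊√1448⌋ = 38.
With m₀=0, d₀=1 and mₖ₊₁ = dₖaₖ − mₖ, dₖ₊₁ = (n − mₖ₊₁²)/dₖ, aₖ₊₁ = ⌊(a₀+mₖ₊₁)/dₖ₊₁⌋:
  k=1: m=38, d=4, a=19
  k=2: m=38, d=1, a=76
d=1 and a=2a₀=76 at k=2, so the next step gives (m, d) = (38, 4) again — its k=1 value — and the period has length 2.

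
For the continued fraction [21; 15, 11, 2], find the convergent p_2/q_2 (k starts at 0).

3497/166

Using pₖ = aₖpₖ₋₁ + pₖ₋₂, qₖ = aₖqₖ₋₁ + qₖ₋₂ (with p₋₁=1, p₋₂=0, q₋₁=0, q₋₂=1):
  k=0: a=21, p=21, q=1
  k=1: a=15, p=316, q=15
  k=2: a=11, p=3497, q=166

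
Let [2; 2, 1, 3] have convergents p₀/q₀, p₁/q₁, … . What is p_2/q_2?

7/3

Using pₖ = aₖpₖ₋₁ + pₖ₋₂, qₖ = aₖqₖ₋₁ + qₖ₋₂ (with p₋₁=1, p₋₂=0, q₋₁=0, q₋₂=1):
  k=0: a=2, p=2, q=1
  k=1: a=2, p=5, q=2
  k=2: a=1, p=7, q=3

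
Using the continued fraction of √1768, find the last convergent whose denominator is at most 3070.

74214/1765

√1768 = [42; 21, 84, …] (period length 2).
Convergents:
  p_0/q_0 = 42/1
  p_1/q_1 = 883/21
  p_2/q_2 = 74214/1765
  p_3/q_3 = 1559377/37086
q_2 = 1765 ≤ 3070 < 37086 = q_3, so the answer is 74214/1765.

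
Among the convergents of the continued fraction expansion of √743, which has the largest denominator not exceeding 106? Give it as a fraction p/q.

√743 = [27; 3, 1, 7, 27, 7, 1, 3, 54, …] (period length 8).
Convergents:
  p_0/q_0 = 27/1
  p_1/q_1 = 82/3
  p_2/q_2 = 109/4
  p_3/q_3 = 845/31
  p_4/q_4 = 22924/841
q_3 = 31 ≤ 106 < 841 = q_4, so the answer is 845/31.

845/31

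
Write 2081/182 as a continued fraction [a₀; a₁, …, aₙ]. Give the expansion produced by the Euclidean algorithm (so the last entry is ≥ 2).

2081 = 11*182 + 79
182 = 2*79 + 24
79 = 3*24 + 7
24 = 3*7 + 3
7 = 2*3 + 1
3 = 3*1 + 0  (stop)
So 2081/182 = [11; 2, 3, 3, 2, 3].

[11; 2, 3, 3, 2, 3]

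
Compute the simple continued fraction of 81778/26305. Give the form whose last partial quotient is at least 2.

81778 = 3*26305 + 2863
26305 = 9*2863 + 538
2863 = 5*538 + 173
538 = 3*173 + 19
173 = 9*19 + 2
19 = 9*2 + 1
2 = 2*1 + 0  (stop)
So 81778/26305 = [3; 9, 5, 3, 9, 9, 2].

[3; 9, 5, 3, 9, 9, 2]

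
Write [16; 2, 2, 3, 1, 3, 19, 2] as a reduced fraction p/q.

53840/3281

Using pₖ = aₖpₖ₋₁ + pₖ₋₂ and qₖ = aₖqₖ₋₁ + qₖ₋₂:
  k=0: a=16, p=16, q=1
  k=1: a=2, p=33, q=2
  k=2: a=2, p=82, q=5
  k=3: a=3, p=279, q=17
  k=4: a=1, p=361, q=22
  k=5: a=3, p=1362, q=83
  k=6: a=19, p=26239, q=1599
  k=7: a=2, p=53840, q=3281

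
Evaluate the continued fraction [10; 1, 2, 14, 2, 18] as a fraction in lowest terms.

Using pₖ = aₖpₖ₋₁ + pₖ₋₂ and qₖ = aₖqₖ₋₁ + qₖ₋₂:
  k=0: a=10, p=10, q=1
  k=1: a=1, p=11, q=1
  k=2: a=2, p=32, q=3
  k=3: a=14, p=459, q=43
  k=4: a=2, p=950, q=89
  k=5: a=18, p=17559, q=1645

17559/1645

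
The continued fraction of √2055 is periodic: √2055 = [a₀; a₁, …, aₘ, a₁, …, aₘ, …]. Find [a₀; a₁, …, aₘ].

a₀ = ⌊√2055⌋ = 45.
With m₀=0, d₀=1 and mₖ₊₁ = dₖaₖ − mₖ, dₖ₊₁ = (n − mₖ₊₁²)/dₖ, aₖ₊₁ = ⌊(a₀+mₖ₊₁)/dₖ₊₁⌋:
  k=1: m=45, d=30, a=3
  k=2: m=45, d=1, a=90
d=1 and a=2a₀=90 at k=2, so the next step gives (m, d) = (45, 30) again — its k=1 value — and the period has length 2.

[45; 3, 90]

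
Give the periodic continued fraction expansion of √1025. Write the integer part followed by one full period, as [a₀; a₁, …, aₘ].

a₀ = ⌊√1025⌋ = 32.
With m₀=0, d₀=1 and mₖ₊₁ = dₖaₖ − mₖ, dₖ₊₁ = (n − mₖ₊₁²)/dₖ, aₖ₊₁ = ⌊(a₀+mₖ₊₁)/dₖ₊₁⌋:
  k=1: m=32, d=1, a=64
d=1 and a=2a₀=64 at k=1, so the next step gives (m, d) = (32, 1) again — its k=1 value — and the period has length 1.

[32; 64]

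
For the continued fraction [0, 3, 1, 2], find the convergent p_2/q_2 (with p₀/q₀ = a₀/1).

1/4

Using pₖ = aₖpₖ₋₁ + pₖ₋₂, qₖ = aₖqₖ₋₁ + qₖ₋₂ (with p₋₁=1, p₋₂=0, q₋₁=0, q₋₂=1):
  k=0: a=0, p=0, q=1
  k=1: a=3, p=1, q=3
  k=2: a=1, p=1, q=4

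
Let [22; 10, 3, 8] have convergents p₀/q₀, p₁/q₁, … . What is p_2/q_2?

Using pₖ = aₖpₖ₋₁ + pₖ₋₂, qₖ = aₖqₖ₋₁ + qₖ₋₂ (with p₋₁=1, p₋₂=0, q₋₁=0, q₋₂=1):
  k=0: a=22, p=22, q=1
  k=1: a=10, p=221, q=10
  k=2: a=3, p=685, q=31

685/31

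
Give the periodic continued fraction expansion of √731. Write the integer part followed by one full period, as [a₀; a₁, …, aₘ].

[27; 27, 54]

a₀ = ⌊√731⌋ = 27.
With m₀=0, d₀=1 and mₖ₊₁ = dₖaₖ − mₖ, dₖ₊₁ = (n − mₖ₊₁²)/dₖ, aₖ₊₁ = ⌊(a₀+mₖ₊₁)/dₖ₊₁⌋:
  k=1: m=27, d=2, a=27
  k=2: m=27, d=1, a=54
d=1 and a=2a₀=54 at k=2, so the next step gives (m, d) = (27, 2) again — its k=1 value — and the period has length 2.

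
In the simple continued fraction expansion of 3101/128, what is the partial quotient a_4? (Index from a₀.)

2

3101 = 24·128 + 29   →  a_0 = 24
128 = 4·29 + 12   →  a_1 = 4
29 = 2·12 + 5   →  a_2 = 2
12 = 2·5 + 2   →  a_3 = 2
5 = 2·2 + 1   →  a_4 = 2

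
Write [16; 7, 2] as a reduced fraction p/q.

242/15

Fold from the inside: start with 2/1.
  7 + 1/2 = 15/2
  16 + 2/15 = 242/15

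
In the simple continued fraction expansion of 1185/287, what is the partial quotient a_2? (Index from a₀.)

1185 = 4·287 + 37   →  a_0 = 4
287 = 7·37 + 28   →  a_1 = 7
37 = 1·28 + 9   →  a_2 = 1

1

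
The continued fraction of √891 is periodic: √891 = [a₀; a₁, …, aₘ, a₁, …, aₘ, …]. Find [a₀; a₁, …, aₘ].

[29; 1, 5, 1, 1, 1, 5, 1, 58]

a₀ = ⌊√891⌋ = 29.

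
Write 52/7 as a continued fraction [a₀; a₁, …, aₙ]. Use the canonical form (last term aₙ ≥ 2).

52 = 7*7 + 3
7 = 2*3 + 1
3 = 3*1 + 0  (stop)
So 52/7 = [7; 2, 3].

[7; 2, 3]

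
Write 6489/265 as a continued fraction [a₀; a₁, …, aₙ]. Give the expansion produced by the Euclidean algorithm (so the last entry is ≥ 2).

6489 = 24×265 + 129
265 = 2×129 + 7
129 = 18×7 + 3
7 = 2×3 + 1
3 = 3×1 + 0  (stop)
So 6489/265 = [24; 2, 18, 2, 3].

[24; 2, 18, 2, 3]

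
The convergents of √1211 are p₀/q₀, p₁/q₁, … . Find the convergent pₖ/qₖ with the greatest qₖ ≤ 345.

√1211 = [34; 1, 3, 1, 68, …] (period length 4).
Convergents:
  p_0/q_0 = 34/1
  p_1/q_1 = 35/1
  p_2/q_2 = 139/4
  p_3/q_3 = 174/5
  p_4/q_4 = 11971/344
  p_5/q_5 = 12145/349
q_4 = 344 ≤ 345 < 349 = q_5, so the answer is 11971/344.

11971/344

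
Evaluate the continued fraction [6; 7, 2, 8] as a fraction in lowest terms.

Using pₖ = aₖpₖ₋₁ + pₖ₋₂ and qₖ = aₖqₖ₋₁ + qₖ₋₂:
  k=0: a=6, p=6, q=1
  k=1: a=7, p=43, q=7
  k=2: a=2, p=92, q=15
  k=3: a=8, p=779, q=127

779/127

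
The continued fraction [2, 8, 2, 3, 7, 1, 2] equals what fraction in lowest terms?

Using pₖ = aₖpₖ₋₁ + pₖ₋₂ and qₖ = aₖqₖ₋₁ + qₖ₋₂:
  k=0: a=2, p=2, q=1
  k=1: a=8, p=17, q=8
  k=2: a=2, p=36, q=17
  k=3: a=3, p=125, q=59
  k=4: a=7, p=911, q=430
  k=5: a=1, p=1036, q=489
  k=6: a=2, p=2983, q=1408

2983/1408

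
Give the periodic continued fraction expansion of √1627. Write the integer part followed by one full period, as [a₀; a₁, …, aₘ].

[40; 2, 1, 39, 1, 2, 80]

a₀ = ⌊√1627⌋ = 40.
With m₀=0, d₀=1 and mₖ₊₁ = dₖaₖ − mₖ, dₖ₊₁ = (n − mₖ₊₁²)/dₖ, aₖ₊₁ = ⌊(a₀+mₖ₊₁)/dₖ₊₁⌋:
  k=1: m=40, d=27, a=2
  k=2: m=14, d=53, a=1
  k=3: m=39, d=2, a=39
  k=4: m=39, d=53, a=1
  k=5: m=14, d=27, a=2
  k=6: m=40, d=1, a=80
d=1 and a=2a₀=80 at k=6, so the next step gives (m, d) = (40, 27) again — its k=1 value — and the period has length 6.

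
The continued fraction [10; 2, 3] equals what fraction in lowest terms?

73/7

Using pₖ = aₖpₖ₋₁ + pₖ₋₂ and qₖ = aₖqₖ₋₁ + qₖ₋₂:
  k=0: a=10, p=10, q=1
  k=1: a=2, p=21, q=2
  k=2: a=3, p=73, q=7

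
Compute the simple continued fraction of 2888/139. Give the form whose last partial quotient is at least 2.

2888 = 20*139 + 108
139 = 1*108 + 31
108 = 3*31 + 15
31 = 2*15 + 1
15 = 15*1 + 0  (stop)
So 2888/139 = [20; 1, 3, 2, 15].

[20; 1, 3, 2, 15]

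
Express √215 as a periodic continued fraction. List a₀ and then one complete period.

a₀ = ⌊√215⌋ = 14.
With m₀=0, d₀=1 and mₖ₊₁ = dₖaₖ − mₖ, dₖ₊₁ = (n − mₖ₊₁²)/dₖ, aₖ₊₁ = ⌊(a₀+mₖ₊₁)/dₖ₊₁⌋:
  k=1: m=14, d=19, a=1
  k=2: m=5, d=10, a=1
  k=3: m=5, d=19, a=1
  k=4: m=14, d=1, a=28
d=1 and a=2a₀=28 at k=4, so the next step gives (m, d) = (14, 19) again — its k=1 value — and the period has length 4.

[14; 1, 1, 1, 28]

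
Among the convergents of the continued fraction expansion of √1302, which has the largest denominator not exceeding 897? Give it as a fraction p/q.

√1302 = [36; 12, 72, …] (period length 2).
Convergents:
  p_0/q_0 = 36/1
  p_1/q_1 = 433/12
  p_2/q_2 = 31212/865
  p_3/q_3 = 374977/10392
q_2 = 865 ≤ 897 < 10392 = q_3, so the answer is 31212/865.

31212/865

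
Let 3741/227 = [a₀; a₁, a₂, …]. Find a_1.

2

3741 = 16·227 + 109   →  a_0 = 16
227 = 2·109 + 9   →  a_1 = 2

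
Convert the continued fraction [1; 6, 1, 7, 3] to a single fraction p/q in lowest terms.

197/172

Using pₖ = aₖpₖ₋₁ + pₖ₋₂ and qₖ = aₖqₖ₋₁ + qₖ₋₂:
  k=0: a=1, p=1, q=1
  k=1: a=6, p=7, q=6
  k=2: a=1, p=8, q=7
  k=3: a=7, p=63, q=55
  k=4: a=3, p=197, q=172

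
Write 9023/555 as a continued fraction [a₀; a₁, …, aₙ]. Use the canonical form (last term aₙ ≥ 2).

[16; 3, 1, 7, 2, 2, 3]

9023 = 16·555 + 143
555 = 3·143 + 126
143 = 1·126 + 17
126 = 7·17 + 7
17 = 2·7 + 3
7 = 2·3 + 1
3 = 3·1 + 0  (stop)
So 9023/555 = [16; 3, 1, 7, 2, 2, 3].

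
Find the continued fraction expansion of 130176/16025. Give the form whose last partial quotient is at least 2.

[8; 8, 9, 9, 2, 3, 3]

130176 = 8·16025 + 1976
16025 = 8·1976 + 217
1976 = 9·217 + 23
217 = 9·23 + 10
23 = 2·10 + 3
10 = 3·3 + 1
3 = 3·1 + 0  (stop)
So 130176/16025 = [8; 8, 9, 9, 2, 3, 3].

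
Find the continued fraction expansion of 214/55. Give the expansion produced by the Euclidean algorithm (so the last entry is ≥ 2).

214 = 3*55 + 49
55 = 1*49 + 6
49 = 8*6 + 1
6 = 6*1 + 0  (stop)
So 214/55 = [3; 1, 8, 6].

[3; 1, 8, 6]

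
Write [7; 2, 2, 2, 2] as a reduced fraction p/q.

Fold from the inside: start with 2/1.
  2 + 1/2 = 5/2
  2 + 2/5 = 12/5
  2 + 5/12 = 29/12
  7 + 12/29 = 215/29

215/29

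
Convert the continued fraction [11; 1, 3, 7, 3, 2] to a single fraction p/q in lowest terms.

Using pₖ = aₖpₖ₋₁ + pₖ₋₂ and qₖ = aₖqₖ₋₁ + qₖ₋₂:
  k=0: a=11, p=11, q=1
  k=1: a=1, p=12, q=1
  k=2: a=3, p=47, q=4
  k=3: a=7, p=341, q=29
  k=4: a=3, p=1070, q=91
  k=5: a=2, p=2481, q=211

2481/211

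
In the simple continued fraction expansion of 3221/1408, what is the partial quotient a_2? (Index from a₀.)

2

3221 = 2·1408 + 405   →  a_0 = 2
1408 = 3·405 + 193   →  a_1 = 3
405 = 2·193 + 19   →  a_2 = 2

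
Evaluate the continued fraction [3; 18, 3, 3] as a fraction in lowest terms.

559/183

Using pₖ = aₖpₖ₋₁ + pₖ₋₂ and qₖ = aₖqₖ₋₁ + qₖ₋₂:
  k=0: a=3, p=3, q=1
  k=1: a=18, p=55, q=18
  k=2: a=3, p=168, q=55
  k=3: a=3, p=559, q=183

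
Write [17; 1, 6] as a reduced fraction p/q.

Fold from the inside: start with 6/1.
  1 + 1/6 = 7/6
  17 + 6/7 = 125/7

125/7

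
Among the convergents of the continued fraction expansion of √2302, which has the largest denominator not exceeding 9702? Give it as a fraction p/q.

221040/4607

√2302 = [47; 1, 46, 1, 94, …] (period length 4).
Convergents:
  p_0/q_0 = 47/1
  p_1/q_1 = 48/1
  p_2/q_2 = 2255/47
  p_3/q_3 = 2303/48
  p_4/q_4 = 218737/4559
  p_5/q_5 = 221040/4607
  p_6/q_6 = 10386577/216481
q_5 = 4607 ≤ 9702 < 216481 = q_6, so the answer is 221040/4607.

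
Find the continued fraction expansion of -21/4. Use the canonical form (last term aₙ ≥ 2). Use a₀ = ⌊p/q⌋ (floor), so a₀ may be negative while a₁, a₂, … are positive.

[-6; 1, 3]

-21 = -6×4 + 3
4 = 1×3 + 1
3 = 3×1 + 0  (stop)
So -21/4 = [-6; 1, 3].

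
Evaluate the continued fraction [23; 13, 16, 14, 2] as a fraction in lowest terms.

140467/6087

Using pₖ = aₖpₖ₋₁ + pₖ₋₂ and qₖ = aₖqₖ₋₁ + qₖ₋₂:
  k=0: a=23, p=23, q=1
  k=1: a=13, p=300, q=13
  k=2: a=16, p=4823, q=209
  k=3: a=14, p=67822, q=2939
  k=4: a=2, p=140467, q=6087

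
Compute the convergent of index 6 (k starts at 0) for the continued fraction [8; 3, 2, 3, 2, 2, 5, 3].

6011/725

Using pₖ = aₖpₖ₋₁ + pₖ₋₂, qₖ = aₖqₖ₋₁ + qₖ₋₂ (with p₋₁=1, p₋₂=0, q₋₁=0, q₋₂=1):
  k=0: a=8, p=8, q=1
  k=1: a=3, p=25, q=3
  k=2: a=2, p=58, q=7
  k=3: a=3, p=199, q=24
  k=4: a=2, p=456, q=55
  k=5: a=2, p=1111, q=134
  k=6: a=5, p=6011, q=725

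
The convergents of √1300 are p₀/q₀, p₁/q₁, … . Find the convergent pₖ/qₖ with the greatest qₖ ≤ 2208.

√1300 = [36; 18, 72, …] (period length 2).
Convergents:
  p_0/q_0 = 36/1
  p_1/q_1 = 649/18
  p_2/q_2 = 46764/1297
  p_3/q_3 = 842401/23364
q_2 = 1297 ≤ 2208 < 23364 = q_3, so the answer is 46764/1297.

46764/1297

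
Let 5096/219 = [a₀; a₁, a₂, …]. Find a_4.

5096 = 23·219 + 59   →  a_0 = 23
219 = 3·59 + 42   →  a_1 = 3
59 = 1·42 + 17   →  a_2 = 1
42 = 2·17 + 8   →  a_3 = 2
17 = 2·8 + 1   →  a_4 = 2

2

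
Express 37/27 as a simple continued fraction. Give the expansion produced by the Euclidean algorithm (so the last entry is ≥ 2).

37 = 1×27 + 10
27 = 2×10 + 7
10 = 1×7 + 3
7 = 2×3 + 1
3 = 3×1 + 0  (stop)
So 37/27 = [1; 2, 1, 2, 3].

[1; 2, 1, 2, 3]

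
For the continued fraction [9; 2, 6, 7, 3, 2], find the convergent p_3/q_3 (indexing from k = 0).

880/93

Using pₖ = aₖpₖ₋₁ + pₖ₋₂, qₖ = aₖqₖ₋₁ + qₖ₋₂ (with p₋₁=1, p₋₂=0, q₋₁=0, q₋₂=1):
  k=0: a=9, p=9, q=1
  k=1: a=2, p=19, q=2
  k=2: a=6, p=123, q=13
  k=3: a=7, p=880, q=93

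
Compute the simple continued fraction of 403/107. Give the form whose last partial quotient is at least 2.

403 = 3·107 + 82
107 = 1·82 + 25
82 = 3·25 + 7
25 = 3·7 + 4
7 = 1·4 + 3
4 = 1·3 + 1
3 = 3·1 + 0  (stop)
So 403/107 = [3; 1, 3, 3, 1, 1, 3].

[3; 1, 3, 3, 1, 1, 3]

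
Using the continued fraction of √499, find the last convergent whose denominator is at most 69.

1519/68

√499 = [22; 2, 1, 21, 1, 2, 44, …] (period length 6).
Convergents:
  p_0/q_0 = 22/1
  p_1/q_1 = 45/2
  p_2/q_2 = 67/3
  p_3/q_3 = 1452/65
  p_4/q_4 = 1519/68
  p_5/q_5 = 4490/201
q_4 = 68 ≤ 69 < 201 = q_5, so the answer is 1519/68.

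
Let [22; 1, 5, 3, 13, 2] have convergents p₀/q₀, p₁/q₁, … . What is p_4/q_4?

Using pₖ = aₖpₖ₋₁ + pₖ₋₂, qₖ = aₖqₖ₋₁ + qₖ₋₂ (with p₋₁=1, p₋₂=0, q₋₁=0, q₋₂=1):
  k=0: a=22, p=22, q=1
  k=1: a=1, p=23, q=1
  k=2: a=5, p=137, q=6
  k=3: a=3, p=434, q=19
  k=4: a=13, p=5779, q=253

5779/253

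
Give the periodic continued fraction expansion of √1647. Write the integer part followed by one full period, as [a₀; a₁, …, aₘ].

a₀ = ⌊√1647⌋ = 40.
With m₀=0, d₀=1 and mₖ₊₁ = dₖaₖ − mₖ, dₖ₊₁ = (n − mₖ₊₁²)/dₖ, aₖ₊₁ = ⌊(a₀+mₖ₊₁)/dₖ₊₁⌋:
  k=1: m=40, d=47, a=1
  k=2: m=7, d=34, a=1
  k=3: m=27, d=27, a=2
  k=4: m=27, d=34, a=1
  k=5: m=7, d=47, a=1
  k=6: m=40, d=1, a=80
d=1 and a=2a₀=80 at k=6, so the next step gives (m, d) = (40, 47) again — its k=1 value — and the period has length 6.

[40; 1, 1, 2, 1, 1, 80]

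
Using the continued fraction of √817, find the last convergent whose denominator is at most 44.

343/12

√817 = [28; 1, 1, 2, 1, 1, 56, …] (period length 6).
Convergents:
  p_0/q_0 = 28/1
  p_1/q_1 = 29/1
  p_2/q_2 = 57/2
  p_3/q_3 = 143/5
  p_4/q_4 = 200/7
  p_5/q_5 = 343/12
  p_6/q_6 = 19408/679
q_5 = 12 ≤ 44 < 679 = q_6, so the answer is 343/12.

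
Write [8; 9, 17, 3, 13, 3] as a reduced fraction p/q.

156547/19302

Using pₖ = aₖpₖ₋₁ + pₖ₋₂ and qₖ = aₖqₖ₋₁ + qₖ₋₂:
  k=0: a=8, p=8, q=1
  k=1: a=9, p=73, q=9
  k=2: a=17, p=1249, q=154
  k=3: a=3, p=3820, q=471
  k=4: a=13, p=50909, q=6277
  k=5: a=3, p=156547, q=19302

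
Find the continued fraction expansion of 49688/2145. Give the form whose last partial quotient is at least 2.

[23; 6, 13, 13, 2]

49688 = 23*2145 + 353
2145 = 6*353 + 27
353 = 13*27 + 2
27 = 13*2 + 1
2 = 2*1 + 0  (stop)
So 49688/2145 = [23; 6, 13, 13, 2].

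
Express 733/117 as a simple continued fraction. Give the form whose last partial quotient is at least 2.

733 = 6*117 + 31
117 = 3*31 + 24
31 = 1*24 + 7
24 = 3*7 + 3
7 = 2*3 + 1
3 = 3*1 + 0  (stop)
So 733/117 = [6; 3, 1, 3, 2, 3].

[6; 3, 1, 3, 2, 3]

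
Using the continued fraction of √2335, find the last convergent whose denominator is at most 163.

4204/87

√2335 = [48; 3, 9, 3, 96, …] (period length 4).
Convergents:
  p_0/q_0 = 48/1
  p_1/q_1 = 145/3
  p_2/q_2 = 1353/28
  p_3/q_3 = 4204/87
  p_4/q_4 = 404937/8380
q_3 = 87 ≤ 163 < 8380 = q_4, so the answer is 4204/87.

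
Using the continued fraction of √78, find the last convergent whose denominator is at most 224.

√78 = [8; 1, 4, 1, 16, …] (period length 4).
Convergents:
  p_0/q_0 = 8/1
  p_1/q_1 = 9/1
  p_2/q_2 = 44/5
  p_3/q_3 = 53/6
  p_4/q_4 = 892/101
  p_5/q_5 = 945/107
  p_6/q_6 = 4672/529
q_5 = 107 ≤ 224 < 529 = q_6, so the answer is 945/107.

945/107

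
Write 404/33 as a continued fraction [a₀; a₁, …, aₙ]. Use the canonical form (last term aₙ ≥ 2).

[12; 4, 8]

404 = 12×33 + 8
33 = 4×8 + 1
8 = 8×1 + 0  (stop)
So 404/33 = [12; 4, 8].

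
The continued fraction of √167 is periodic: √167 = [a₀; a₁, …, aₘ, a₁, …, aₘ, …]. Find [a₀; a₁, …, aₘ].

a₀ = ⌊√167⌋ = 12.
With m₀=0, d₀=1 and mₖ₊₁ = dₖaₖ − mₖ, dₖ₊₁ = (n − mₖ₊₁²)/dₖ, aₖ₊₁ = ⌊(a₀+mₖ₊₁)/dₖ₊₁⌋:
  k=1: m=12, d=23, a=1
  k=2: m=11, d=2, a=11
  k=3: m=11, d=23, a=1
  k=4: m=12, d=1, a=24
d=1 and a=2a₀=24 at k=4, so the next step gives (m, d) = (12, 23) again — its k=1 value — and the period has length 4.

[12; 1, 11, 1, 24]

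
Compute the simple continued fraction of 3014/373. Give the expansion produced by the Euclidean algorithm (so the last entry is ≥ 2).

3014 = 8*373 + 30
373 = 12*30 + 13
30 = 2*13 + 4
13 = 3*4 + 1
4 = 4*1 + 0  (stop)
So 3014/373 = [8; 12, 2, 3, 4].

[8; 12, 2, 3, 4]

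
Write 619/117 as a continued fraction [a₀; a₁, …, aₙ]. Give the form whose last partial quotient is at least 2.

[5; 3, 2, 3, 1, 3]

619 = 5×117 + 34
117 = 3×34 + 15
34 = 2×15 + 4
15 = 3×4 + 3
4 = 1×3 + 1
3 = 3×1 + 0  (stop)
So 619/117 = [5; 3, 2, 3, 1, 3].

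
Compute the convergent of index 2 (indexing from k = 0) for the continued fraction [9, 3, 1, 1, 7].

37/4

Using pₖ = aₖpₖ₋₁ + pₖ₋₂, qₖ = aₖqₖ₋₁ + qₖ₋₂ (with p₋₁=1, p₋₂=0, q₋₁=0, q₋₂=1):
  k=0: a=9, p=9, q=1
  k=1: a=3, p=28, q=3
  k=2: a=1, p=37, q=4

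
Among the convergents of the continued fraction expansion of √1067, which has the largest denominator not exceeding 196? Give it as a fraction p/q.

√1067 = [32; 1, 1, 1, 64, …] (period length 4).
Convergents:
  p_0/q_0 = 32/1
  p_1/q_1 = 33/1
  p_2/q_2 = 65/2
  p_3/q_3 = 98/3
  p_4/q_4 = 6337/194
  p_5/q_5 = 6435/197
q_4 = 194 ≤ 196 < 197 = q_5, so the answer is 6337/194.

6337/194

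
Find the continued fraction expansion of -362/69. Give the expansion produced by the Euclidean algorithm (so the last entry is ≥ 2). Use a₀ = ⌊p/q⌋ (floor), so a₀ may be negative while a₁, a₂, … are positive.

-362 = -6×69 + 52
69 = 1×52 + 17
52 = 3×17 + 1
17 = 17×1 + 0  (stop)
So -362/69 = [-6; 1, 3, 17].

[-6; 1, 3, 17]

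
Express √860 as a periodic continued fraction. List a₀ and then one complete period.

[29; 3, 14, 3, 58]

a₀ = ⌊√860⌋ = 29.
With m₀=0, d₀=1 and mₖ₊₁ = dₖaₖ − mₖ, dₖ₊₁ = (n − mₖ₊₁²)/dₖ, aₖ₊₁ = ⌊(a₀+mₖ₊₁)/dₖ₊₁⌋:
  k=1: m=29, d=19, a=3
  k=2: m=28, d=4, a=14
  k=3: m=28, d=19, a=3
  k=4: m=29, d=1, a=58
d=1 and a=2a₀=58 at k=4, so the next step gives (m, d) = (29, 19) again — its k=1 value — and the period has length 4.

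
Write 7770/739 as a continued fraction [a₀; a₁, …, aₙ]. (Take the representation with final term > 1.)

[10; 1, 1, 17, 10, 2]

7770 = 10*739 + 380
739 = 1*380 + 359
380 = 1*359 + 21
359 = 17*21 + 2
21 = 10*2 + 1
2 = 2*1 + 0  (stop)
So 7770/739 = [10; 1, 1, 17, 10, 2].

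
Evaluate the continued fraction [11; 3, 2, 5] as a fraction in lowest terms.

429/38

Fold from the inside: start with 5/1.
  2 + 1/5 = 11/5
  3 + 5/11 = 38/11
  11 + 11/38 = 429/38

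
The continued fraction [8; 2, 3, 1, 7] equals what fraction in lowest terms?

591/70

Using pₖ = aₖpₖ₋₁ + pₖ₋₂ and qₖ = aₖqₖ₋₁ + qₖ₋₂:
  k=0: a=8, p=8, q=1
  k=1: a=2, p=17, q=2
  k=2: a=3, p=59, q=7
  k=3: a=1, p=76, q=9
  k=4: a=7, p=591, q=70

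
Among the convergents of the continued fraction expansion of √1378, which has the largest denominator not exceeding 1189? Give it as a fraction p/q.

42801/1153

√1378 = [37; 8, 4, 4, 8, 74, …] (period length 5).
Convergents:
  p_0/q_0 = 37/1
  p_1/q_1 = 297/8
  p_2/q_2 = 1225/33
  p_3/q_3 = 5197/140
  p_4/q_4 = 42801/1153
  p_5/q_5 = 3172471/85462
q_4 = 1153 ≤ 1189 < 85462 = q_5, so the answer is 42801/1153.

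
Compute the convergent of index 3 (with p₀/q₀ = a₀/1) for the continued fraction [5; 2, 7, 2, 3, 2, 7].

Using pₖ = aₖpₖ₋₁ + pₖ₋₂, qₖ = aₖqₖ₋₁ + qₖ₋₂ (with p₋₁=1, p₋₂=0, q₋₁=0, q₋₂=1):
  k=0: a=5, p=5, q=1
  k=1: a=2, p=11, q=2
  k=2: a=7, p=82, q=15
  k=3: a=2, p=175, q=32

175/32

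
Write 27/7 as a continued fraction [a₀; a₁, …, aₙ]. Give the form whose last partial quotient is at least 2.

[3; 1, 6]

27 = 3·7 + 6
7 = 1·6 + 1
6 = 6·1 + 0  (stop)
So 27/7 = [3; 1, 6].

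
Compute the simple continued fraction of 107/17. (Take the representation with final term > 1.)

107 = 6×17 + 5
17 = 3×5 + 2
5 = 2×2 + 1
2 = 2×1 + 0  (stop)
So 107/17 = [6; 3, 2, 2].

[6; 3, 2, 2]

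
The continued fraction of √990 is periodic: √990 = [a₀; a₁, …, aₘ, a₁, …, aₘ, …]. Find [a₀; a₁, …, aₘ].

a₀ = ⌊√990⌋ = 31.
With m₀=0, d₀=1 and mₖ₊₁ = dₖaₖ − mₖ, dₖ₊₁ = (n − mₖ₊₁²)/dₖ, aₖ₊₁ = ⌊(a₀+mₖ₊₁)/dₖ₊₁⌋:
  k=1: m=31, d=29, a=2
  k=2: m=27, d=9, a=6
  k=3: m=27, d=29, a=2
  k=4: m=31, d=1, a=62
d=1 and a=2a₀=62 at k=4, so the next step gives (m, d) = (31, 29) again — its k=1 value — and the period has length 4.

[31; 2, 6, 2, 62]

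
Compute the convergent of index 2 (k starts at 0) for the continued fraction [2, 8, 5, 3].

Using pₖ = aₖpₖ₋₁ + pₖ₋₂, qₖ = aₖqₖ₋₁ + qₖ₋₂ (with p₋₁=1, p₋₂=0, q₋₁=0, q₋₂=1):
  k=0: a=2, p=2, q=1
  k=1: a=8, p=17, q=8
  k=2: a=5, p=87, q=41

87/41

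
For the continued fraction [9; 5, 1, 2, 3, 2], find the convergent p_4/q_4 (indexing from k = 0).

Using pₖ = aₖpₖ₋₁ + pₖ₋₂, qₖ = aₖqₖ₋₁ + qₖ₋₂ (with p₋₁=1, p₋₂=0, q₋₁=0, q₋₂=1):
  k=0: a=9, p=9, q=1
  k=1: a=5, p=46, q=5
  k=2: a=1, p=55, q=6
  k=3: a=2, p=156, q=17
  k=4: a=3, p=523, q=57

523/57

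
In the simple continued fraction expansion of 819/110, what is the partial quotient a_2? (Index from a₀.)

4

819 = 7·110 + 49   →  a_0 = 7
110 = 2·49 + 12   →  a_1 = 2
49 = 4·12 + 1   →  a_2 = 4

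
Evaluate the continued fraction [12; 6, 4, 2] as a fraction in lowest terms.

Using pₖ = aₖpₖ₋₁ + pₖ₋₂ and qₖ = aₖqₖ₋₁ + qₖ₋₂:
  k=0: a=12, p=12, q=1
  k=1: a=6, p=73, q=6
  k=2: a=4, p=304, q=25
  k=3: a=2, p=681, q=56

681/56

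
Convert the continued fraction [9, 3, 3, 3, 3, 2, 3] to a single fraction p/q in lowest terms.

8019/862

Using pₖ = aₖpₖ₋₁ + pₖ₋₂ and qₖ = aₖqₖ₋₁ + qₖ₋₂:
  k=0: a=9, p=9, q=1
  k=1: a=3, p=28, q=3
  k=2: a=3, p=93, q=10
  k=3: a=3, p=307, q=33
  k=4: a=3, p=1014, q=109
  k=5: a=2, p=2335, q=251
  k=6: a=3, p=8019, q=862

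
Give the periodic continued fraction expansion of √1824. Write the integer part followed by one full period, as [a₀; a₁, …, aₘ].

[42; 1, 2, 2, 2, 1, 84]

a₀ = ⌊√1824⌋ = 42.
With m₀=0, d₀=1 and mₖ₊₁ = dₖaₖ − mₖ, dₖ₊₁ = (n − mₖ₊₁²)/dₖ, aₖ₊₁ = ⌊(a₀+mₖ₊₁)/dₖ₊₁⌋:
  k=1: m=42, d=60, a=1
  k=2: m=18, d=25, a=2
  k=3: m=32, d=32, a=2
  k=4: m=32, d=25, a=2
  k=5: m=18, d=60, a=1
  k=6: m=42, d=1, a=84
d=1 and a=2a₀=84 at k=6, so the next step gives (m, d) = (42, 60) again — its k=1 value — and the period has length 6.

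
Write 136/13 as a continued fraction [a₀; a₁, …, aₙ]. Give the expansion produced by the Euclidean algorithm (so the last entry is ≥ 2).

136 = 10*13 + 6
13 = 2*6 + 1
6 = 6*1 + 0  (stop)
So 136/13 = [10; 2, 6].

[10; 2, 6]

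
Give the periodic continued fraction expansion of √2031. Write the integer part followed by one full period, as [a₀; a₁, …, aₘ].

[45; 15, 90]

a₀ = ⌊√2031⌋ = 45.
With m₀=0, d₀=1 and mₖ₊₁ = dₖaₖ − mₖ, dₖ₊₁ = (n − mₖ₊₁²)/dₖ, aₖ₊₁ = ⌊(a₀+mₖ₊₁)/dₖ₊₁⌋:
  k=1: m=45, d=6, a=15
  k=2: m=45, d=1, a=90
d=1 and a=2a₀=90 at k=2, so the next step gives (m, d) = (45, 6) again — its k=1 value — and the period has length 2.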